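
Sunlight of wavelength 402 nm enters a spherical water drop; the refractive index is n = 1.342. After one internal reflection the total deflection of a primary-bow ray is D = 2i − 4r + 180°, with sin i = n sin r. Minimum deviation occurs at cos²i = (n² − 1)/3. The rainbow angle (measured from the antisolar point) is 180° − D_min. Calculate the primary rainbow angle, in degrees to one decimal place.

40.8°

cos²i = (1.80096 − 1)/3 = 0.26699; i = arccos(0.51671) = 58.888°.
sin r = sin 58.888°/1.342 = 0.63797; r = 39.641°.
D_min = 2·58.888° − 4·39.641° + 180° = 139.213°.
Rainbow angle = 180° − D_min = 40.787°.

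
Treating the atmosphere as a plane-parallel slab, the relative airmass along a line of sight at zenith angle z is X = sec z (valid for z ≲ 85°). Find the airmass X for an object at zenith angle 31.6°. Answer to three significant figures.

1.17

X = sec z = 1/cos 31.6° = 1/0.8517 = 1.1741.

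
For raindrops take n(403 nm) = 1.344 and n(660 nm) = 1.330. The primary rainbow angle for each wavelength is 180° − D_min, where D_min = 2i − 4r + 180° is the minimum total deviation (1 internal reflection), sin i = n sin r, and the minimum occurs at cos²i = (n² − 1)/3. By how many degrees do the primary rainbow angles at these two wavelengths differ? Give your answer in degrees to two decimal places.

At 403 nm (n = 1.344): cos²i = 0.26878 → i = 58.772°, r = 39.512°, D_min = 139.495°, rainbow angle = 40.505°.
At 660 nm (n = 1.330): cos²i = 0.25630 → i = 59.585°, r = 40.422°, D_min = 137.484°, rainbow angle = 42.516°.
Angular width = |40.505° − 42.516°| = 2.011°.

2.01°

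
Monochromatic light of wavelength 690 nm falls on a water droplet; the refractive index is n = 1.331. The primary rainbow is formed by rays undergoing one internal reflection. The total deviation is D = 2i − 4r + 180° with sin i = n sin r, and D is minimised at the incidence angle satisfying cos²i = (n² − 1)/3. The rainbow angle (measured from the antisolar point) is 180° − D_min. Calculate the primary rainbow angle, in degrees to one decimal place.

42.4°

cos²i = (1.77156 − 1)/3 = 0.25719; i = arccos(0.50714) = 59.527°.
sin r = sin 59.527°/1.331 = 0.64753; r = 40.356°.
D_min = 2·59.527° − 4·40.356° + 180° = 137.630°.
Rainbow angle = 180° − D_min = 42.370°.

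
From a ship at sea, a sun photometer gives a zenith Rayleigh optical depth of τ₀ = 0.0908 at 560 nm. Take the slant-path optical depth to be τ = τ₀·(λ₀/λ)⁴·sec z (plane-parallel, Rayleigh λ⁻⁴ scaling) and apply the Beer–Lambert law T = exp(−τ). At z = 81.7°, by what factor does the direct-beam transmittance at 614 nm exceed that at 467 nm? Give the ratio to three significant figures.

Airmass: sec 81.7° = 6.9273.
τ(614 nm) = 0.0908 × (560/614)⁴ × 6.9273 = 0.0908 × 0.6920 × 6.9273 = 0.4352.
τ(467 nm) = 0.0908 × (560/467)⁴ × 6.9273 = 0.0908 × 2.0677 × 6.9273 = 1.3006.
T(614)/T(467) = exp(τ_B − τ_A) = exp(0.8653) = 2.3758.

2.38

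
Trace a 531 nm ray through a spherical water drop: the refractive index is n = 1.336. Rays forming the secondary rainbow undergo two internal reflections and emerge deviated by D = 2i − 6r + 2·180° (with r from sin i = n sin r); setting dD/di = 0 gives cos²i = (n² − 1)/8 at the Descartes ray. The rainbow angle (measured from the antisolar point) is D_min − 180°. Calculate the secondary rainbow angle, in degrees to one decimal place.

51.7°

cos²i = (1.78490 − 1)/8 = 0.09811; i = arccos(0.31323) = 71.746°.
sin r = sin 71.746°/1.336 = 0.71084; r = 45.303°.
D_min = 2·71.746° − 6·45.303° + 360° = 231.674°.
Rainbow angle = D_min − 180° = 51.674°.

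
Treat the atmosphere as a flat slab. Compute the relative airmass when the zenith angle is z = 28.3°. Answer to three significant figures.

X = sec z = 1/cos 28.3° = 1/0.8805 = 1.1357.

1.14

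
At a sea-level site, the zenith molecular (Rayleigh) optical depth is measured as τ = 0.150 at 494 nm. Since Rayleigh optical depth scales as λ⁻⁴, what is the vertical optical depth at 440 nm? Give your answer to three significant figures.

0.238

τ(440 nm) = τ(494 nm) × (494/440)⁴ = 0.150 × (1.1227)⁴ = 0.150 × 1.5889 = 0.2383.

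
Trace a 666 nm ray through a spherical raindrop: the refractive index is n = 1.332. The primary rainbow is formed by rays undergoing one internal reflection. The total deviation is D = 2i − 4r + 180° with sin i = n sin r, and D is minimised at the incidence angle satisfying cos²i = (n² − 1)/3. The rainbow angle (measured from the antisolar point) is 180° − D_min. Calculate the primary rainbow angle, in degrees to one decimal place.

42.2°

cos²i = (1.77422 − 1)/3 = 0.25807; i = arccos(0.50801) = 59.469°.
sin r = sin 59.469°/1.332 = 0.64666; r = 40.290°.
D_min = 2·59.469° − 4·40.290° + 180° = 137.776°.
Rainbow angle = 180° − D_min = 42.224°.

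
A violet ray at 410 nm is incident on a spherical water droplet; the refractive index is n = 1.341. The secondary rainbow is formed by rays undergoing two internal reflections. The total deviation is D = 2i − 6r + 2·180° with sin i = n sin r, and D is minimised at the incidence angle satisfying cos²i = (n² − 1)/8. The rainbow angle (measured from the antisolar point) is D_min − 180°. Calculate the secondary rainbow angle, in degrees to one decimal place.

53.0°

cos²i = (1.79828 − 1)/8 = 0.09979; i = arccos(0.31589) = 71.586°.
sin r = sin 71.586°/1.341 = 0.70753; r = 45.034°.
D_min = 2·71.586° − 6·45.034° + 360° = 232.966°.
Rainbow angle = D_min − 180° = 52.966°.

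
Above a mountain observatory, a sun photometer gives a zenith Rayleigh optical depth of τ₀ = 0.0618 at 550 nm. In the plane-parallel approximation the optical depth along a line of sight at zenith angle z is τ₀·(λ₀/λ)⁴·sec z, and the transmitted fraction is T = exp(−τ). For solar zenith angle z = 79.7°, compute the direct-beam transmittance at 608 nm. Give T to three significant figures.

0.793

sec 79.7° = 5.5928.
τ = 0.0618 × (550/608)⁴ × 5.5928 = 0.0618 × 0.6696 × 5.5928 = 0.2314.
T = exp(−0.2314) = 0.7934.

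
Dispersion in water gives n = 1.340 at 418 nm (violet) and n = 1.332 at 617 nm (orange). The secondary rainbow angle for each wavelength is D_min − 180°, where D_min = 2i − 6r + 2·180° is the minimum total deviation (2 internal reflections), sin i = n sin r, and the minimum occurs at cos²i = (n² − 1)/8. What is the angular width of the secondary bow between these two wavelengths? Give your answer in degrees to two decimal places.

At 418 nm (n = 1.340): cos²i = 0.09945 → i = 71.618°, r = 45.088°, D_min = 232.709°, rainbow angle = 52.709°.
At 617 nm (n = 1.332): cos²i = 0.09678 → i = 71.875°, r = 45.520°, D_min = 230.628°, rainbow angle = 50.628°.
Angular width = |52.709° − 50.628°| = 2.080°.

2.08°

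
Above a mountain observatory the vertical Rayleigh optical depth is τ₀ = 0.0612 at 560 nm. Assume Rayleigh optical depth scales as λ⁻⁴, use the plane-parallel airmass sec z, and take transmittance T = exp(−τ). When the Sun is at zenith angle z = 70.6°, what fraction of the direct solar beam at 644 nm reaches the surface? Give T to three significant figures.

0.900

sec 70.6° = 3.0106.
τ = 0.0612 × (560/644)⁴ × 3.0106 = 0.0612 × 0.5718 × 3.0106 = 0.1053.
T = exp(−0.1053) = 0.9000.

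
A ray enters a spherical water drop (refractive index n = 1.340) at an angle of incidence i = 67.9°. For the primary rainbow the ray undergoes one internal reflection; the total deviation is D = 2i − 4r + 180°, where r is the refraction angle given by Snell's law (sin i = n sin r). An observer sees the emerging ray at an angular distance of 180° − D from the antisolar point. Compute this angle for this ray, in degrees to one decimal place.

39.2°

sin r = sin 67.9° / 1.340 = 0.9265/1.340 = 0.6914; r = 43.74°.
D = 2·67.9° − 4·43.74° + 180° = 135.80° − 174.98° + 180° = 140.82°.
Angle from antisolar point = 180° − D = 39.18°.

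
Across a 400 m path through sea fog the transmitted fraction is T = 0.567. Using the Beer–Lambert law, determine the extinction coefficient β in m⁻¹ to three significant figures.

0.00142 m⁻¹

Beer–Lambert: T = exp(−βL) ⇒ β = −ln(T)/L = −ln(0.567)/400 = 0.5674/400 = 0.001418 m⁻¹.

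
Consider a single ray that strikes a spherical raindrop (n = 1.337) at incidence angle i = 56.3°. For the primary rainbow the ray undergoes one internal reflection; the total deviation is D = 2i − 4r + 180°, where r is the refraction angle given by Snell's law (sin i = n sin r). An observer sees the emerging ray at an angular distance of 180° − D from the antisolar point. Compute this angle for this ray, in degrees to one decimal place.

41.3°

sin r = sin 56.3° / 1.337 = 0.8320/1.337 = 0.6223; r = 38.48°.
D = 2·56.3° − 4·38.48° + 180° = 112.60° − 153.92° + 180° = 138.68°.
Angle from antisolar point = 180° − D = 41.32°.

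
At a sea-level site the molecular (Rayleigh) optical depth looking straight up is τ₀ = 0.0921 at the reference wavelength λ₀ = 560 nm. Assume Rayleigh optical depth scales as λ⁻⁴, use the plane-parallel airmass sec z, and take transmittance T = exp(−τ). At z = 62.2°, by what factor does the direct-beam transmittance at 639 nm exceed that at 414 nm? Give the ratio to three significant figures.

Airmass: sec 62.2° = 2.1441.
τ(639 nm) = 0.0921 × (560/639)⁴ × 2.1441 = 0.0921 × 0.5899 × 2.1441 = 0.1165.
τ(414 nm) = 0.0921 × (560/414)⁴ × 2.1441 = 0.0921 × 3.3477 × 2.1441 = 0.6611.
T(639)/T(414) = exp(τ_B − τ_A) = exp(0.5446) = 1.7239.

1.72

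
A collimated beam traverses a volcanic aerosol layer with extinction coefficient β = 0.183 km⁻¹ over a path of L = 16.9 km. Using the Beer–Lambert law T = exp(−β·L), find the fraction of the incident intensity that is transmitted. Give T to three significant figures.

0.0454

τ = β·L = 0.183 × 16.9 = 3.0927.
T = exp(−3.0927) = 0.0454.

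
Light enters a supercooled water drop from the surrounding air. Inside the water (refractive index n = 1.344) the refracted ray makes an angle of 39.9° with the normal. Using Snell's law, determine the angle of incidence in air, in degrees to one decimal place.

Snell: sin θ_i = n · sin θ_r = 1.344 × sin 39.9° = 1.344 × 0.6414 = 0.8621.
θ_i = arcsin(0.8621) = 59.55°.

59.6°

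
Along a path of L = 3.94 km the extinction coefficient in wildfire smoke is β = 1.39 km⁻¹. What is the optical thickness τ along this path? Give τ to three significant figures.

5.48

τ = β·L = 1.39 × 3.94 = 5.4766.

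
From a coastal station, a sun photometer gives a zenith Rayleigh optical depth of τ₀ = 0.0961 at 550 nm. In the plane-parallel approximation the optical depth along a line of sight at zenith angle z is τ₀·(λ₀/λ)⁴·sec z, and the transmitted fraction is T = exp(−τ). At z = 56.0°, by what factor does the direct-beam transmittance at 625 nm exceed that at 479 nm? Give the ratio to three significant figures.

1.22

Airmass: sec 56.0° = 1.7883.
τ(625 nm) = 0.0961 × (550/625)⁴ × 1.7883 = 0.0961 × 0.5997 × 1.7883 = 0.1031.
τ(479 nm) = 0.0961 × (550/479)⁴ × 1.7883 = 0.0961 × 1.7382 × 1.7883 = 0.2987.
T(625)/T(479) = exp(τ_B − τ_A) = exp(0.1957) = 1.2161.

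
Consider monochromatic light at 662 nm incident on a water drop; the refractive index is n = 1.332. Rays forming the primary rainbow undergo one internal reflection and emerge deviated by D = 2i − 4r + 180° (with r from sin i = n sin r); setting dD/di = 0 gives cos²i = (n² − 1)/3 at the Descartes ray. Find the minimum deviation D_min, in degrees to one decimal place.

cos²i = (1.77422 − 1)/3 = 0.25807; i = arccos(0.50801) = 59.469°.
sin r = sin 59.469°/1.332 = 0.64666; r = 40.290°.
D_min = 2·59.469° − 4·40.290° + 180° = 137.776°.

137.8°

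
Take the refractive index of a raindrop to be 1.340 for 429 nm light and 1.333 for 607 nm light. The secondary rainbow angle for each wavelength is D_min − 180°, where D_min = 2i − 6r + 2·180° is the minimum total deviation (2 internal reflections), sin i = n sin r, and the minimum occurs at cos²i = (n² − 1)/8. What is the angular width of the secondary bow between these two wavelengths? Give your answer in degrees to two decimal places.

At 429 nm (n = 1.340): cos²i = 0.09945 → i = 71.618°, r = 45.088°, D_min = 232.709°, rainbow angle = 52.709°.
At 607 nm (n = 1.333): cos²i = 0.09711 → i = 71.843°, r = 45.466°, D_min = 230.891°, rainbow angle = 50.891°.
Angular width = |52.709° − 50.891°| = 1.818°.

1.82°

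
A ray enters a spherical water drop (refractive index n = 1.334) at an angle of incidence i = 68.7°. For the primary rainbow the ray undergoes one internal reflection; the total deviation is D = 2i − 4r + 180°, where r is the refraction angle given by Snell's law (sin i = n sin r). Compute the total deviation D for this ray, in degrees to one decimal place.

sin r = sin 68.7° / 1.334 = 0.9317/1.334 = 0.6984; r = 44.30°.
D = 2·68.7° − 4·44.30° + 180° = 137.40° − 177.20° + 180° = 140.20°.

140.2°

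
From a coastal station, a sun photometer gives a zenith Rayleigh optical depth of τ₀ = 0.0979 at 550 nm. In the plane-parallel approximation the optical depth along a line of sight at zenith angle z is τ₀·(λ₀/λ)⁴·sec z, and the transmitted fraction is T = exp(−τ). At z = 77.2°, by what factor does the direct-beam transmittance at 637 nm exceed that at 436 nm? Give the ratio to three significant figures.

Airmass: sec 77.2° = 4.5137.
τ(637 nm) = 0.0979 × (550/637)⁴ × 4.5137 = 0.0979 × 0.5558 × 4.5137 = 0.2456.
τ(436 nm) = 0.0979 × (550/436)⁴ × 4.5137 = 0.0979 × 2.5322 × 4.5137 = 1.1190.
T(637)/T(436) = exp(τ_B − τ_A) = exp(0.8734) = 2.3950.

2.39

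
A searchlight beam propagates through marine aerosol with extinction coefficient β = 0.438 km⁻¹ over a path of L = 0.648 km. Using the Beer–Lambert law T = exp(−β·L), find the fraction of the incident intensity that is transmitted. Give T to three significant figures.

τ = β·L = 0.438 × 0.648 = 0.2838.
T = exp(−0.2838) = 0.7529.

0.753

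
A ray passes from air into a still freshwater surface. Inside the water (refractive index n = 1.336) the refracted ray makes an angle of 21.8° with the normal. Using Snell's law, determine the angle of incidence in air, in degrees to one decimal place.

29.7°

Snell: sin θ_i = n · sin θ_r = 1.336 × sin 21.8° = 1.336 × 0.3714 = 0.4961.
θ_i = arcsin(0.4961) = 29.75°.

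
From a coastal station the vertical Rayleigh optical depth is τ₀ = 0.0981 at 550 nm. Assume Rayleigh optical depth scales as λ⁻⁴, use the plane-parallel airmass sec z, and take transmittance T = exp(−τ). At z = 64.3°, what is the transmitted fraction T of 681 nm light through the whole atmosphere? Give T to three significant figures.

sec 64.3° = 2.3060.
τ = 0.0981 × (550/681)⁴ × 2.3060 = 0.0981 × 0.4255 × 2.3060 = 0.0962.
T = exp(−0.0962) = 0.9082.

0.908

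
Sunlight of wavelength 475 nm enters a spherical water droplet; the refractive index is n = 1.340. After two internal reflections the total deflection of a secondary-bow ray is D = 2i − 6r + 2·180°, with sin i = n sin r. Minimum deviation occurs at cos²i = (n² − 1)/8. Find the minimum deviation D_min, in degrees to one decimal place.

cos²i = (1.79560 − 1)/8 = 0.09945; i = arccos(0.31536) = 71.618°.
sin r = sin 71.618°/1.340 = 0.70819; r = 45.088°.
D_min = 2·71.618° − 6·45.088° + 360° = 232.709°.

232.7°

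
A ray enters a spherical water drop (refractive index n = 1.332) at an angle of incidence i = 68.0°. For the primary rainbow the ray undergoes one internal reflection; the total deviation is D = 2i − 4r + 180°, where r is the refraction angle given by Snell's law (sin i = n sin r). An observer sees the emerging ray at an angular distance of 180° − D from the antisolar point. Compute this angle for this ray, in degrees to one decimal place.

sin r = sin 68.0° / 1.332 = 0.9272/1.332 = 0.6961; r = 44.11°.
D = 2·68.0° − 4·44.11° + 180° = 136.00° − 176.45° + 180° = 139.55°.
Angle from antisolar point = 180° − D = 40.45°.

40.5°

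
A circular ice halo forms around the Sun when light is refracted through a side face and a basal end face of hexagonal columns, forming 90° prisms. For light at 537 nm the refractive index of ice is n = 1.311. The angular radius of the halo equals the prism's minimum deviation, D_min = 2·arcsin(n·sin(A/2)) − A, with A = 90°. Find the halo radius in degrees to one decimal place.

n·sin(A/2) = 1.311 × sin 45° = 1.311 × 0.7071 = 0.9270.
D_min = 2·arcsin(0.9270) − 90° = 2 × 67.974° − 90° = 45.949°.

45.9°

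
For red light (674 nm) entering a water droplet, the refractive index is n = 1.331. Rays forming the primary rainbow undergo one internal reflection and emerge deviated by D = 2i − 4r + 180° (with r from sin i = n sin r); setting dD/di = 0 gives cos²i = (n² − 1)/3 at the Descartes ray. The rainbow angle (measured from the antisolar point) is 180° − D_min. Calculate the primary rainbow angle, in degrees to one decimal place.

42.4°

cos²i = (1.77156 − 1)/3 = 0.25719; i = arccos(0.50714) = 59.527°.
sin r = sin 59.527°/1.331 = 0.64753; r = 40.356°.
D_min = 2·59.527° − 4·40.356° + 180° = 137.630°.
Rainbow angle = 180° − D_min = 42.370°.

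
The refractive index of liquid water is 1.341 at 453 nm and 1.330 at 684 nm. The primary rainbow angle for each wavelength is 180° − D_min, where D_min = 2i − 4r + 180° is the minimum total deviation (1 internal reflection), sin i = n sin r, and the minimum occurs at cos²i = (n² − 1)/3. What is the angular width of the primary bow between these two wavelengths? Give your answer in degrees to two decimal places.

At 453 nm (n = 1.341): cos²i = 0.26609 → i = 58.946°, r = 39.705°, D_min = 139.071°, rainbow angle = 40.929°.
At 684 nm (n = 1.330): cos²i = 0.25630 → i = 59.585°, r = 40.422°, D_min = 137.484°, rainbow angle = 42.516°.
Angular width = |40.929° − 42.516°| = 1.588°.

1.59°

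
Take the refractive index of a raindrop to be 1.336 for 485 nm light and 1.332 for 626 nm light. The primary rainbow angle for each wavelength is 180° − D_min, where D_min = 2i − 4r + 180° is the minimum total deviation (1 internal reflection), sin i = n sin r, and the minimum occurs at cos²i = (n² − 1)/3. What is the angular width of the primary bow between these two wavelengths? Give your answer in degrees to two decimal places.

At 485 nm (n = 1.336): cos²i = 0.26163 → i = 59.236°, r = 40.029°, D_min = 138.356°, rainbow angle = 41.644°.
At 626 nm (n = 1.332): cos²i = 0.25807 → i = 59.469°, r = 40.290°, D_min = 137.776°, rainbow angle = 42.224°.
Angular width = |41.644° − 42.224°| = 0.580°.

0.58°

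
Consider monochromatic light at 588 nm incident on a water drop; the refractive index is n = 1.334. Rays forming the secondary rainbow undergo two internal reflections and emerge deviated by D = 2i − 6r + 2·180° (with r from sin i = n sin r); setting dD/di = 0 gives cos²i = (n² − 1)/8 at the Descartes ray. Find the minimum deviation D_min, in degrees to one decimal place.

231.2°

cos²i = (1.77956 − 1)/8 = 0.09744; i = arccos(0.31216) = 71.810°.
sin r = sin 71.810°/1.334 = 0.71217; r = 45.411°.
D_min = 2·71.810° − 6·45.411° + 360° = 231.153°.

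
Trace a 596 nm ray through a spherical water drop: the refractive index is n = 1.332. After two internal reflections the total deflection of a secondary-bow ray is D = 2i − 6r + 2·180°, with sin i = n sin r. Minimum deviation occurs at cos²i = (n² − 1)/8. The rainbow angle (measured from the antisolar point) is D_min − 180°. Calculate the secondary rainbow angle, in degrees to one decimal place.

cos²i = (1.77422 − 1)/8 = 0.09678; i = arccos(0.31109) = 71.875°.
sin r = sin 71.875°/1.332 = 0.71350; r = 45.520°.
D_min = 2·71.875° − 6·45.520° + 360° = 230.628°.
Rainbow angle = D_min − 180° = 50.628°.

50.6°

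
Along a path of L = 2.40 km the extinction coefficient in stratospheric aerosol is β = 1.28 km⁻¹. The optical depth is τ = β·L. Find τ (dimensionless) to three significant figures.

τ = β·L = 1.28 × 2.40 = 3.0720.

3.07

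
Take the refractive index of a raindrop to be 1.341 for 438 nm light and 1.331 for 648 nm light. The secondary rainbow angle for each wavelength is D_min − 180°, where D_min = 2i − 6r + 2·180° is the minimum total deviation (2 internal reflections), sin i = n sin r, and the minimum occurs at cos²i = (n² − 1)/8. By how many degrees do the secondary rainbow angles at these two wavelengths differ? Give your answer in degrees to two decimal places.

At 438 nm (n = 1.341): cos²i = 0.09979 → i = 71.586°, r = 45.034°, D_min = 232.966°, rainbow angle = 52.966°.
At 648 nm (n = 1.331): cos²i = 0.09645 → i = 71.907°, r = 45.575°, D_min = 230.365°, rainbow angle = 50.365°.
Angular width = |52.966° − 50.365°| = 2.601°.

2.60°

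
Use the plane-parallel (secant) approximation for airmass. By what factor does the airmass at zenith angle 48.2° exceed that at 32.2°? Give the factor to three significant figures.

1.27

X(48.2°)/X(32.2°) = sec 48.2° / sec 32.2° = cos 32.2° / cos 48.2° = 0.8462/0.6665 = 1.2695.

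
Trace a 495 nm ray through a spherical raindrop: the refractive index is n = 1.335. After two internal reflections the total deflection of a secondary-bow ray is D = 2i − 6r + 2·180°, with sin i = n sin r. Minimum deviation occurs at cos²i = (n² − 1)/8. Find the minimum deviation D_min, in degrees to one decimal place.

cos²i = (1.78222 − 1)/8 = 0.09778; i = arccos(0.31269) = 71.778°.
sin r = sin 71.778°/1.335 = 0.71150; r = 45.357°.
D_min = 2·71.778° − 6·45.357° + 360° = 231.414°.

231.4°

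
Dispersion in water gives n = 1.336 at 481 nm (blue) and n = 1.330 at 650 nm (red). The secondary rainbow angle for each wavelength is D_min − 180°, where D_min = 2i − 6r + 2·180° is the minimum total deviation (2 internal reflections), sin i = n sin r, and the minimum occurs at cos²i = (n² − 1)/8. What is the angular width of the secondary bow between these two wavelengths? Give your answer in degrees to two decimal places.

1.57°

At 481 nm (n = 1.336): cos²i = 0.09811 → i = 71.746°, r = 45.303°, D_min = 231.674°, rainbow angle = 51.674°.
At 650 nm (n = 1.330): cos²i = 0.09611 → i = 71.940°, r = 45.630°, D_min = 230.101°, rainbow angle = 50.101°.
Angular width = |51.674° − 50.101°| = 1.573°.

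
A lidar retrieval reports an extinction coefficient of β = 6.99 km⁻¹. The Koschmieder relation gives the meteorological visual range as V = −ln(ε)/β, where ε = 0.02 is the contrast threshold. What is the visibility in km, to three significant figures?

0.560 km

V = −ln(0.02) / 6.99 = 3.912 / 6.99 = 0.5597 km.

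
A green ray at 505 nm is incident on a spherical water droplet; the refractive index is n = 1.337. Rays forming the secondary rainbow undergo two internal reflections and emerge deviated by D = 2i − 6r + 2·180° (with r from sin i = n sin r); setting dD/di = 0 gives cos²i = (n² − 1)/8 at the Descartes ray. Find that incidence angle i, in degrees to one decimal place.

71.7°

cos²i = (1.337² − 1)/8 = (1.78757 − 1)/8 = 0.09845.
cos i = 0.31376, so i = 71.714°.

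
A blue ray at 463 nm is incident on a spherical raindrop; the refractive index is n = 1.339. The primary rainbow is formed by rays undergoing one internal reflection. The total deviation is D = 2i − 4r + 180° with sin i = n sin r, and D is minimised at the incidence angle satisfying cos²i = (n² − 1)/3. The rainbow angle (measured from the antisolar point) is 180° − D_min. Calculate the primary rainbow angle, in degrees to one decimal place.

41.2°

cos²i = (1.79292 − 1)/3 = 0.26431; i = arccos(0.51411) = 59.062°.
sin r = sin 59.062°/1.339 = 0.64057; r = 39.834°.
D_min = 2·59.062° − 4·39.834° + 180° = 138.786°.
Rainbow angle = 180° − D_min = 41.214°.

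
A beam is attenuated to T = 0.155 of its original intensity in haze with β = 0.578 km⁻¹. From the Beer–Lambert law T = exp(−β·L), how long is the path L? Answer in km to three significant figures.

3.23 km

Beer–Lambert: T = exp(−βL) ⇒ L = −ln(T)/β = −ln(0.155)/0.578 = 1.8643/0.578 = 3.225 km.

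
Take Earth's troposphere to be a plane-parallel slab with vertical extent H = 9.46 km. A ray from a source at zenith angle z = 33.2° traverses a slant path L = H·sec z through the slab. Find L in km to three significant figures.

11.3 km

sec z = 1/cos 33.2° = 1.1951.
L = 9.46 × 1.1951 = 11.305 km.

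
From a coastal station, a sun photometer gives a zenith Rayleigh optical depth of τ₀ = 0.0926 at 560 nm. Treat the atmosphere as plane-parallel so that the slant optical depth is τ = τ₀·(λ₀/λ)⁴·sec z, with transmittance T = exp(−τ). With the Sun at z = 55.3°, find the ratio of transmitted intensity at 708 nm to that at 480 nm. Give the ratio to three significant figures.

1.27

Airmass: sec 55.3° = 1.7566.
τ(708 nm) = 0.0926 × (560/708)⁴ × 1.7566 = 0.0926 × 0.3914 × 1.7566 = 0.0637.
τ(480 nm) = 0.0926 × (560/480)⁴ × 1.7566 = 0.0926 × 1.8526 × 1.7566 = 0.3014.
T(708)/T(480) = exp(τ_B − τ_A) = exp(0.2377) = 1.2683.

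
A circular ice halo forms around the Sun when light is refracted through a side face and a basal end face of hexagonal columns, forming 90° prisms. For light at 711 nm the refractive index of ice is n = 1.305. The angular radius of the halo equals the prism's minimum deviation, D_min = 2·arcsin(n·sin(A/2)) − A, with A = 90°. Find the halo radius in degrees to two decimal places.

44.67°

n·sin(A/2) = 1.305 × sin 45° = 1.305 × 0.7071 = 0.9228.
D_min = 2·arcsin(0.9228) − 90° = 2 × 67.335° − 90° = 44.670°.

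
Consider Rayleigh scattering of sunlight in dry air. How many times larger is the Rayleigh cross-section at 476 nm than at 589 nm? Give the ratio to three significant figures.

2.34

Rayleigh scattering ∝ λ⁻⁴, so the ratio of coefficients is the inverse fourth power of the wavelength ratio.
σ(476)/σ(589) = (589/476)⁴ = (1.2374)⁴ = 2.344.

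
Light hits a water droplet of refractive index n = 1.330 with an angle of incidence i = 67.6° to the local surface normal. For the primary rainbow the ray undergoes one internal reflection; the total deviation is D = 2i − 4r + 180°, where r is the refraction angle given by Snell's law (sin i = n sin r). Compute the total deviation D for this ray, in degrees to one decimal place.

139.0°

sin r = sin 67.6° / 1.330 = 0.9245/1.330 = 0.6951; r = 44.04°.
D = 2·67.6° − 4·44.04° + 180° = 135.20° − 176.16° + 180° = 139.04°.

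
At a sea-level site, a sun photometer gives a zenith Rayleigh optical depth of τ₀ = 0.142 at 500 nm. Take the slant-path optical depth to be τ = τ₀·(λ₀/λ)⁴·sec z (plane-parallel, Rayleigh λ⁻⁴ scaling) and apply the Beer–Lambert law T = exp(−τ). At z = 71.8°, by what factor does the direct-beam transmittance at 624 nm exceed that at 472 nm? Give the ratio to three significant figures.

1.47

Airmass: sec 71.8° = 3.2017.
τ(624 nm) = 0.142 × (500/624)⁴ × 3.2017 = 0.142 × 0.4122 × 3.2017 = 0.1874.
τ(472 nm) = 0.142 × (500/472)⁴ × 3.2017 = 0.142 × 1.2593 × 3.2017 = 0.5725.
T(624)/T(472) = exp(τ_B − τ_A) = exp(0.3851) = 1.4697.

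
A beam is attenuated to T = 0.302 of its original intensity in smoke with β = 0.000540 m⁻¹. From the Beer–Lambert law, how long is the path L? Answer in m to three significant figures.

2220 m

Beer–Lambert: T = exp(−βL) ⇒ L = −ln(T)/β = −ln(0.302)/0.000540 = 1.1973/0.000540 = 2217 m.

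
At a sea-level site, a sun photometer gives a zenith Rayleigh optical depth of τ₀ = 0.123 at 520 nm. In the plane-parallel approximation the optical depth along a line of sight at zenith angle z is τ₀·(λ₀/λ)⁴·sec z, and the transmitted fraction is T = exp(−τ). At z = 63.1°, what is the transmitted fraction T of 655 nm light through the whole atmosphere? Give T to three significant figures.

sec 63.1° = 2.2103.
τ = 0.123 × (520/655)⁴ × 2.2103 = 0.123 × 0.3972 × 2.2103 = 0.1080.
T = exp(−0.1080) = 0.8976.

0.898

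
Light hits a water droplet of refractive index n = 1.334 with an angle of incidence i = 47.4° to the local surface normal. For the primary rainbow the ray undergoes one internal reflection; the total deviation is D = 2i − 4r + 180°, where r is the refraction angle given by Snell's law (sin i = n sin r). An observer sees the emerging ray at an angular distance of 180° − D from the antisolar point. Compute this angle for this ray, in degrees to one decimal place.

39.2°

sin r = sin 47.4° / 1.334 = 0.7361/1.334 = 0.5518; r = 33.49°.
D = 2·47.4° − 4·33.49° + 180° = 94.80° − 133.96° + 180° = 140.84°.
Angle from antisolar point = 180° − D = 39.16°.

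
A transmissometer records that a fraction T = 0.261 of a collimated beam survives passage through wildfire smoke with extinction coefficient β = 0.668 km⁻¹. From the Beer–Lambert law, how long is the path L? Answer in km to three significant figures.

2.01 km

Beer–Lambert: T = exp(−βL) ⇒ L = −ln(T)/β = −ln(0.261)/0.668 = 1.3432/0.668 = 2.011 km.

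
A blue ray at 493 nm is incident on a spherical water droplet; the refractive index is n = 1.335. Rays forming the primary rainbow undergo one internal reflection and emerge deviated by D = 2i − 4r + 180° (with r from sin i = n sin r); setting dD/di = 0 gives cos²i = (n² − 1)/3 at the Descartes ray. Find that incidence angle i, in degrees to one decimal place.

cos²i = (1.335² − 1)/3 = (1.78222 − 1)/3 = 0.26074.
cos i = 0.51063, so i = 59.294°.

59.3°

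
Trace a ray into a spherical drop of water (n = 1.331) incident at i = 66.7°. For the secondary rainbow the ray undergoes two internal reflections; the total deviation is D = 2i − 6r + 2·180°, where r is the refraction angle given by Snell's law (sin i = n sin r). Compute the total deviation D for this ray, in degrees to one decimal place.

231.6°

sin r = sin 66.7° / 1.331 = 0.9184/1.331 = 0.6900; r = 43.63°.
D = 2·66.7° − 6·43.63° + 2·180° = 133.40° − 261.80° + 360° = 231.60°.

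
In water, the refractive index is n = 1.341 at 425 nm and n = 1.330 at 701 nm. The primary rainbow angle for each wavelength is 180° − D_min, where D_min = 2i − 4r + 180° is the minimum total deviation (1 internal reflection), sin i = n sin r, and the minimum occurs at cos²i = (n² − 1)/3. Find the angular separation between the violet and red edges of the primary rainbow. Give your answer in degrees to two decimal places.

At 425 nm (n = 1.341): cos²i = 0.26609 → i = 58.946°, r = 39.705°, D_min = 139.071°, rainbow angle = 40.929°.
At 701 nm (n = 1.330): cos²i = 0.25630 → i = 59.585°, r = 40.422°, D_min = 137.484°, rainbow angle = 42.516°.
Angular width = |40.929° − 42.516°| = 1.588°.

1.59°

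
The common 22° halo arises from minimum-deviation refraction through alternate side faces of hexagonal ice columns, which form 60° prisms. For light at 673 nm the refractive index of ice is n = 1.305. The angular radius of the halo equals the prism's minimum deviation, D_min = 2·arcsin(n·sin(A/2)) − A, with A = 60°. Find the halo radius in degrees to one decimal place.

21.5°

n·sin(A/2) = 1.305 × sin 30° = 1.305 × 0.5000 = 0.6525.
D_min = 2·arcsin(0.6525) − 60° = 2 × 40.730° − 60° = 21.461°.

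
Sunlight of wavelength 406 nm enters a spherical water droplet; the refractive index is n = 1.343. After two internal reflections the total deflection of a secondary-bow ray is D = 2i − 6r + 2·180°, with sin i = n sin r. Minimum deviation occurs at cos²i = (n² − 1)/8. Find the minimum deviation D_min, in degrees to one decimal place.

cos²i = (1.80365 − 1)/8 = 0.10046; i = arccos(0.31695) = 71.522°.
sin r = sin 71.522°/1.343 = 0.70621; r = 44.928°.
D_min = 2·71.522° − 6·44.928° + 360° = 233.478°.

233.5°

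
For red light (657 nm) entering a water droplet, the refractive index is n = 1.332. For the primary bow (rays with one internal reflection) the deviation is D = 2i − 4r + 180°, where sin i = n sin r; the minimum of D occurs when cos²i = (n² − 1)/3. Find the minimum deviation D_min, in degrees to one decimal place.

137.8°

cos²i = (1.77422 − 1)/3 = 0.25807; i = arccos(0.50801) = 59.469°.
sin r = sin 59.469°/1.332 = 0.64666; r = 40.290°.
D_min = 2·59.469° − 4·40.290° + 180° = 137.776°.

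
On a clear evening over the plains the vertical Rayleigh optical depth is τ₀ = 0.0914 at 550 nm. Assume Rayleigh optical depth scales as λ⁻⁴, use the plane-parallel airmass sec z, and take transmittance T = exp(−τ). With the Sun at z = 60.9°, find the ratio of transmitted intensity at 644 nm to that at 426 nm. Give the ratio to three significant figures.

Airmass: sec 60.9° = 2.0562.
τ(644 nm) = 0.0914 × (550/644)⁴ × 2.0562 = 0.0914 × 0.5320 × 2.0562 = 0.1000.
τ(426 nm) = 0.0914 × (550/426)⁴ × 2.0562 = 0.0914 × 2.7785 × 2.0562 = 0.5222.
T(644)/T(426) = exp(τ_B − τ_A) = exp(0.4222) = 1.5253.

1.53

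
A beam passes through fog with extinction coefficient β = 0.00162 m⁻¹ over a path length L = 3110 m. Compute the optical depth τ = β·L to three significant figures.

5.04

τ = β·L = 0.00162 × 3110 = 5.0382.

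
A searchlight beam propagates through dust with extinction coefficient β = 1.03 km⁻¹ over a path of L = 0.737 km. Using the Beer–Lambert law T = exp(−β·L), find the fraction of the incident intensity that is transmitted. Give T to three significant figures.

τ = β·L = 1.03 × 0.737 = 0.7591.
T = exp(−0.7591) = 0.4681.

0.468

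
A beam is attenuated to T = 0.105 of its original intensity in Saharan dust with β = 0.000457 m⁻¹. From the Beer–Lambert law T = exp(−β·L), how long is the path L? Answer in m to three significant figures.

Beer–Lambert: T = exp(−βL) ⇒ L = −ln(T)/β = −ln(0.105)/0.000457 = 2.2538/0.000457 = 4932 m.

4930 m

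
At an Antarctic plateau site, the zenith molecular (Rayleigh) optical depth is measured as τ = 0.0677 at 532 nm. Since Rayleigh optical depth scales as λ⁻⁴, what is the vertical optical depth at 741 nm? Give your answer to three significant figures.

τ(741 nm) = τ(532 nm) × (532/741)⁴ = 0.0677 × (0.7179)⁴ = 0.0677 × 0.2657 = 0.0180.

0.0180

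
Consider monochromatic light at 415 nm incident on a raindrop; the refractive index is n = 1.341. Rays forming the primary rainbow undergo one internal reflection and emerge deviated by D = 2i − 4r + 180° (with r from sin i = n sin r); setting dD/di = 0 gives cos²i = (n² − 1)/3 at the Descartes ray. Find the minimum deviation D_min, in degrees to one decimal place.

cos²i = (1.79828 − 1)/3 = 0.26609; i = arccos(0.51584) = 58.946°.
sin r = sin 58.946°/1.341 = 0.63884; r = 39.705°.
D_min = 2·58.946° − 4·39.705° + 180° = 139.071°.

139.1°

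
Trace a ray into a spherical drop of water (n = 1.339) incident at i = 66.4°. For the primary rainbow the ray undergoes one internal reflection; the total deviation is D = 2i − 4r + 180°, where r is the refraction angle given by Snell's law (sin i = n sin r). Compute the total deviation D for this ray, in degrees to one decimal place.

140.1°

sin r = sin 66.4° / 1.339 = 0.9164/1.339 = 0.6844; r = 43.19°.
D = 2·66.4° − 4·43.19° + 180° = 132.80° − 172.74° + 180° = 140.06°.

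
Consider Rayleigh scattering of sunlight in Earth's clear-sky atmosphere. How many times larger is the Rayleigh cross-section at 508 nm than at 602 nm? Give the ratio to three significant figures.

1.97

Rayleigh scattering ∝ λ⁻⁴, so the ratio of coefficients is the inverse fourth power of the wavelength ratio.
σ(508)/σ(602) = (602/508)⁴ = (1.1850)⁴ = 1.972.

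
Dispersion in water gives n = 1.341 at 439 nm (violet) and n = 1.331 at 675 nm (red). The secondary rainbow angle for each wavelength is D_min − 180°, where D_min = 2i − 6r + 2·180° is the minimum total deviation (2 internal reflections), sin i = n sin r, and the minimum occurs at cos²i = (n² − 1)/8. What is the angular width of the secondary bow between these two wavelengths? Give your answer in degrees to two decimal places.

2.60°

At 439 nm (n = 1.341): cos²i = 0.09979 → i = 71.586°, r = 45.034°, D_min = 232.966°, rainbow angle = 52.966°.
At 675 nm (n = 1.331): cos²i = 0.09645 → i = 71.907°, r = 45.575°, D_min = 230.365°, rainbow angle = 50.365°.
Angular width = |52.966° − 50.365°| = 2.601°.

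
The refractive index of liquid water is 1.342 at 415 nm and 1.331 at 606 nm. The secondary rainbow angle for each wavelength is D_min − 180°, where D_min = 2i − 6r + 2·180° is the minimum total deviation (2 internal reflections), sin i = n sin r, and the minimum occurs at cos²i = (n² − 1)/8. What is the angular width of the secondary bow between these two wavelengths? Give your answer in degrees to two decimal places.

2.86°

At 415 nm (n = 1.342): cos²i = 0.10012 → i = 71.554°, r = 44.981°, D_min = 233.222°, rainbow angle = 53.222°.
At 606 nm (n = 1.331): cos²i = 0.09645 → i = 71.907°, r = 45.575°, D_min = 230.365°, rainbow angle = 50.365°.
Angular width = |53.222° − 50.365°| = 2.857°.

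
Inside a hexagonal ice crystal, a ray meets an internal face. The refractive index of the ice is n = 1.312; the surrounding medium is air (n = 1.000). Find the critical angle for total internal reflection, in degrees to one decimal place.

49.7°

sin θ_c = n_air / n = 1.000 / 1.312 = 0.7622.
θ_c = arcsin(0.7622) = 49.66°.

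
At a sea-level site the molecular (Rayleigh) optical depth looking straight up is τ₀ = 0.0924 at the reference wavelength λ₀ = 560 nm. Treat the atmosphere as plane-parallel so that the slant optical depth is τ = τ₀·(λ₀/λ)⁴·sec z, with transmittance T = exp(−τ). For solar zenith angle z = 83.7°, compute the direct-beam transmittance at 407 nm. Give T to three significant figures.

0.0489

sec 83.7° = 9.1129.
τ = 0.0924 × (560/407)⁴ × 9.1129 = 0.0924 × 3.5841 × 9.1129 = 3.0179.
T = exp(−3.0179) = 0.0489.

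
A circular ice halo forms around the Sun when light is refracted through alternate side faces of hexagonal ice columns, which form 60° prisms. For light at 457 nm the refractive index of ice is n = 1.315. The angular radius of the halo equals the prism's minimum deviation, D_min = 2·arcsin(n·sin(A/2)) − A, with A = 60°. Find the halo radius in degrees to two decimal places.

22.22°

n·sin(A/2) = 1.315 × sin 30° = 1.315 × 0.5000 = 0.6575.
D_min = 2·arcsin(0.6575) − 60° = 2 × 41.109° − 60° = 22.219°.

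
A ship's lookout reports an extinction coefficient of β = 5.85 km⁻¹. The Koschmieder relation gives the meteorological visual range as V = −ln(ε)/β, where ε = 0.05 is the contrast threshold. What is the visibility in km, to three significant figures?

V = −ln(0.05) / 5.85 = 2.996 / 5.85 = 0.5121 km.

0.512 km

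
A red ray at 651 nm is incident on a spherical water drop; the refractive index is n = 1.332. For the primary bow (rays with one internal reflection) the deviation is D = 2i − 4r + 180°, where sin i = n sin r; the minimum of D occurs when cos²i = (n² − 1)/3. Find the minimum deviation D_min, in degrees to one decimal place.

137.8°

cos²i = (1.77422 − 1)/3 = 0.25807; i = arccos(0.50801) = 59.469°.
sin r = sin 59.469°/1.332 = 0.64666; r = 40.290°.
D_min = 2·59.469° − 4·40.290° + 180° = 137.776°.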